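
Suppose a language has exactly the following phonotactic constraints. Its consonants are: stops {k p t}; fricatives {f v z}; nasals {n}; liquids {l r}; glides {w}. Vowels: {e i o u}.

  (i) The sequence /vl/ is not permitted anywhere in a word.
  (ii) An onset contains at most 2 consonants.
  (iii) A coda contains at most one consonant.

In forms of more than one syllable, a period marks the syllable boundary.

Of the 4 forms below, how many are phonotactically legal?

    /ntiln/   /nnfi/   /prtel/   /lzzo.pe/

0

/ntiln/ — violates constraint (iii): syllable 1 coda /ln/ has 2 consonants (> 1) → phonotactically illegal
/nnfi/ — violates constraint (ii): syllable 1 onset /nnf/ has 3 consonants (> 2) → phonotactically illegal
/prtel/ — violates constraint (ii): syllable 1 onset /prt/ has 3 consonants (> 2) → phonotactically illegal
/lzzo.pe/ — violates constraint (ii): syllable 1 onset /lzz/ has 3 consonants (> 2) → phonotactically illegal
No form is phonotactically legal → 0.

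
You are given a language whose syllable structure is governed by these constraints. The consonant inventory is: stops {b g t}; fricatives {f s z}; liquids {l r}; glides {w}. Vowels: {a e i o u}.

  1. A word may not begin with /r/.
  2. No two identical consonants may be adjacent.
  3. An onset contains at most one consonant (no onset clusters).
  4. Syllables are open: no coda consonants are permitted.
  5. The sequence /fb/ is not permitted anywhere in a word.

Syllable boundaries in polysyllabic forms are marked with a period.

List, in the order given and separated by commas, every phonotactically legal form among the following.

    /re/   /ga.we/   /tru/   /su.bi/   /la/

/re/ — violates constraint 1: word begins with /r/ → phonotactically illegal
/ga.we/ — σ1 onset /g/, coda /∅/ ok; σ2 onset /w/, coda /∅/ ok → phonotactically legal
/tru/ — violates constraint 3: syllable 1 onset /tr/ has 2 consonants (> 1) → phonotactically illegal
/su.bi/ — σ1 onset /s/, coda /∅/ ok; σ2 onset /b/, coda /∅/ ok → phonotactically legal
/la/ — σ1 onset /l/, coda /∅/ ok → phonotactically legal

/ga.we/, /su.bi/, /la/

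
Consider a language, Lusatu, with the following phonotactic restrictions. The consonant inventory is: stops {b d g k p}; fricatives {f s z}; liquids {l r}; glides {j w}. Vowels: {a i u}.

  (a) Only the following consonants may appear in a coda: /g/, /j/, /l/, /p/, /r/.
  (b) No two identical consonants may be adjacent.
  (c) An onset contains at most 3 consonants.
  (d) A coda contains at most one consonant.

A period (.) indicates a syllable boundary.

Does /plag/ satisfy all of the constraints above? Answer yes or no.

/plag/ — σ1 onset /pl/ (2C), coda /g/ ok → phonotactically legal

yes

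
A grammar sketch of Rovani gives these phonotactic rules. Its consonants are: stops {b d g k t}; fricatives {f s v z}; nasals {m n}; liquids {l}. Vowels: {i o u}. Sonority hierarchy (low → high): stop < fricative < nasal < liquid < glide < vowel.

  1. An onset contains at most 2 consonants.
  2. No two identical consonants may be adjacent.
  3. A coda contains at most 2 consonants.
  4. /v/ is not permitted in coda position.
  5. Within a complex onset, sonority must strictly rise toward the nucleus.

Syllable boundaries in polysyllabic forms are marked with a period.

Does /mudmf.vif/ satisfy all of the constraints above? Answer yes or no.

no

/mudmf.vif/ — violates constraint 3: syllable 1 coda /dmf/ has 3 consonants (> 2) → ill-formed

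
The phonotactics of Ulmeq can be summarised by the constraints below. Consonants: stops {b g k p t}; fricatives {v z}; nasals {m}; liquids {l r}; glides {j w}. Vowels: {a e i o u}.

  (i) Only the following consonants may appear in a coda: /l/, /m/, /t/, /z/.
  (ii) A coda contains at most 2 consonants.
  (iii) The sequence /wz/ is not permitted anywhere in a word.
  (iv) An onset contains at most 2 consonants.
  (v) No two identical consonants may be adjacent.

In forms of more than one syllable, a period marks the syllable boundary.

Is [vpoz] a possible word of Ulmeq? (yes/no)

[vpoz] — σ1 onset /vp/ (2C), coda /z/ ok → well-formed

yes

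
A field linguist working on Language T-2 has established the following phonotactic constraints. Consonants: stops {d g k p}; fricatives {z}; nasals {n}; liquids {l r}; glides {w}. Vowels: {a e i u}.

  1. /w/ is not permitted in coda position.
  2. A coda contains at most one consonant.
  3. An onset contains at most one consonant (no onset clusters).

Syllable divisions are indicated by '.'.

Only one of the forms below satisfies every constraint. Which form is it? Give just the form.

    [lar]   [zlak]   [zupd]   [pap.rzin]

[lar]

[lar] — σ1 onset /l/, coda /r/ ok → well-formed
[zlak] — violates constraint 3: syllable 1 onset /zl/ has 2 consonants (> 1) → ill-formed
[zupd] — violates constraint 2: syllable 1 coda /pd/ has 2 consonants (> 1) → ill-formed
[pap.rzin] — violates constraint 3: syllable 2 onset /rz/ has 2 consonants (> 1) → ill-formed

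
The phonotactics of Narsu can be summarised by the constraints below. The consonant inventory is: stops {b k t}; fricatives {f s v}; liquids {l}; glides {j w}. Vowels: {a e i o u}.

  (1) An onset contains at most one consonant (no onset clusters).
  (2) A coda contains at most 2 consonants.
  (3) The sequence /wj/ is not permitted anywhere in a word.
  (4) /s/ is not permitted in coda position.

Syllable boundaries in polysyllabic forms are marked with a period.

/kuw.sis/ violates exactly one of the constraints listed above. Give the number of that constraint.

/kuw.sis/: syllable 2 coda contains /s/.
This is a violation of constraint 4: "/s/ is not permitted in coda position."
The remaining constraints (1, 2, 3) are satisfied.

4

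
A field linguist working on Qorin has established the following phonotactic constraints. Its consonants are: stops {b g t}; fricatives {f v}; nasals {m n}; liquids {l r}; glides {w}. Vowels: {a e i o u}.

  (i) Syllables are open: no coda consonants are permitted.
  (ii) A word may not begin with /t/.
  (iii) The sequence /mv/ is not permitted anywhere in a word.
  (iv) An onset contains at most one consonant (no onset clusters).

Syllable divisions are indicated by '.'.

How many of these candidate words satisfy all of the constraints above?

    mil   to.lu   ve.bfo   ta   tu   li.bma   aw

mil — violates constraint (i): syllable 1 coda /l/ has 1 consonant (> 0) → not permitted
to.lu — violates constraint (ii): word begins with /t/ → not permitted
ve.bfo — violates constraint (iv): syllable 2 onset /bf/ has 2 consonants (> 1) → not permitted
ta — violates constraint (ii): word begins with /t/ → not permitted
tu — violates constraint (ii): word begins with /t/ → not permitted
li.bma — violates constraint (iv): syllable 2 onset /bm/ has 2 consonants (> 1) → not permitted
aw — violates constraint (i): syllable 1 coda /w/ has 1 consonant (> 0) → not permitted
No form is permitted → 0.

0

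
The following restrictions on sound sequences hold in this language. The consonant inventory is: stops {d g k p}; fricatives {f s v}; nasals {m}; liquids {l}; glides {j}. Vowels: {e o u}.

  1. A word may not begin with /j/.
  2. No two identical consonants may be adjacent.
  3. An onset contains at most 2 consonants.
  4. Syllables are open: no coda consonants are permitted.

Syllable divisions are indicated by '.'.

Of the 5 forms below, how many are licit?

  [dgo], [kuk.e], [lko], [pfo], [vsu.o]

[dgo] — σ1 onset /dg/ (2C), coda /∅/ ok → licit
[kuk.e] — violates constraint 4: syllable 1 coda /k/ has 1 consonant (> 0) → illicit
[lko] — σ1 onset /lk/ (2C), coda /∅/ ok → licit
[pfo] — σ1 onset /pf/ (2C), coda /∅/ ok → licit
[vsu.o] — σ1 onset /vs/ (2C), coda /∅/ ok; σ2 onset /∅/, coda /∅/ ok → licit
Licit: [dgo], [lko], [pfo], [vsu.o] → 4.

4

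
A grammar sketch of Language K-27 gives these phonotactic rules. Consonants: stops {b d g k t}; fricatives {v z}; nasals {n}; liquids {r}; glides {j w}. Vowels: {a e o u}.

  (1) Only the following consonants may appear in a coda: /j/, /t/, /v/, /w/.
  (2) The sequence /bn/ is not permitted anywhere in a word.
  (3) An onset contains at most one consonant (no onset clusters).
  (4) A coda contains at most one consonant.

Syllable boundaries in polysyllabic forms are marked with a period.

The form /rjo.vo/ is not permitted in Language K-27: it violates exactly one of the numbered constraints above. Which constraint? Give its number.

/rjo.vo/: syllable 1 onset /rj/ has 2 consonants (> 1).
This is a violation of constraint 3: "An onset contains at most one consonant (no onset clusters)."
The remaining constraints (1, 2, 4) are satisfied.

3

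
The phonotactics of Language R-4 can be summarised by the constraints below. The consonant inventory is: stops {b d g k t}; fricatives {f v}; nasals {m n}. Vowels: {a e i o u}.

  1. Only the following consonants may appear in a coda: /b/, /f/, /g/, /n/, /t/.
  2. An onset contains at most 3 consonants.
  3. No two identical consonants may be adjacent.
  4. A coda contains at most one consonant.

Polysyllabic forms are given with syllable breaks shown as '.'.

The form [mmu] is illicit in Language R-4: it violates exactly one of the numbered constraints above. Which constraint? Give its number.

3

[mmu]: adjacent identical consonants /mm/.
This is a violation of constraint 3: "No two identical consonants may be adjacent."
The remaining constraints (1, 2, 4) are satisfied.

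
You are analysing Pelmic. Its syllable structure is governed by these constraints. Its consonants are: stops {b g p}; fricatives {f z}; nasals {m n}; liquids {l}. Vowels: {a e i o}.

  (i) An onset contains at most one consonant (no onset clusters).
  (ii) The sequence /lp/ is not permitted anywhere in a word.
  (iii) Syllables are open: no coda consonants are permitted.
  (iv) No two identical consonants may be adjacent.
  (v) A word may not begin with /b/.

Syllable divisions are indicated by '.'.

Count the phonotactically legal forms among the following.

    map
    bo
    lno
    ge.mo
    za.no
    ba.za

map — violates constraint (iii): syllable 1 coda /p/ has 1 consonant (> 0) → phonotactically illegal
bo — violates constraint (v): word begins with /b/ → phonotactically illegal
lno — violates constraint (i): syllable 1 onset /ln/ has 2 consonants (> 1) → phonotactically illegal
ge.mo — σ1 onset /g/, coda /∅/ ok; σ2 onset /m/, coda /∅/ ok → phonotactically legal
za.no — σ1 onset /z/, coda /∅/ ok; σ2 onset /n/, coda /∅/ ok → phonotactically legal
ba.za — violates constraint (v): word begins with /b/ → phonotactically illegal
Phonotactically legal: ge.mo, za.no → 2.

2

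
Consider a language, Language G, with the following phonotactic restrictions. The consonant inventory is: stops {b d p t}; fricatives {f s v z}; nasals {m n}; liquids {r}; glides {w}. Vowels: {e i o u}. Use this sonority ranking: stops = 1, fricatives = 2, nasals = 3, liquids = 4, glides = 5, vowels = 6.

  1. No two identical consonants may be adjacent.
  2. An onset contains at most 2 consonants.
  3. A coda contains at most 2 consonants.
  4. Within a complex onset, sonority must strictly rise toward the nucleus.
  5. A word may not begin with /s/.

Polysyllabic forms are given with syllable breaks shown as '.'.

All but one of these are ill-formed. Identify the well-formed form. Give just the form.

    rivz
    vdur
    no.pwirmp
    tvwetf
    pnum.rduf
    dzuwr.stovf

rivz

rivz — σ1 onset /r/, coda /vz/ (2C) ok → well-formed
vdur — violates constraint 4: syllable 1 onset /vd/: /v/ (fricative, 2) → /d/ (stop, 1) does not rise → ill-formed
no.pwirmp — violates constraint 3: syllable 2 coda /rmp/ has 3 consonants (> 2) → ill-formed
tvwetf — violates constraint 2: syllable 1 onset /tvw/ has 3 consonants (> 2) → ill-formed
pnum.rduf — violates constraint 4: syllable 2 onset /rd/: /r/ (liquid, 4) → /d/ (stop, 1) does not rise → ill-formed
dzuwr.stovf — violates constraint 4: syllable 2 onset /st/: /s/ (fricative, 2) → /t/ (stop, 1) does not rise → ill-formed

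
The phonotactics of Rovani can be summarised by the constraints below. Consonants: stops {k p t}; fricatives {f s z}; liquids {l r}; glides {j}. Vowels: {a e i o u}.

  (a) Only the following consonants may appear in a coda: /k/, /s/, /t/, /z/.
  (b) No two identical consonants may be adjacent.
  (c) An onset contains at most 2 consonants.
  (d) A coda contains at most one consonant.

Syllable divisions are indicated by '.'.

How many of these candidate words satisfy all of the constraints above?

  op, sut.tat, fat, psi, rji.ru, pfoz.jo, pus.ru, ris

6

op — violates constraint (a): syllable 1 coda contains /p/, which is not a licensed coda consonant → illicit
sut.tat — violates constraint (b): adjacent identical consonants /tt/ → illicit
fat — σ1 onset /f/, coda /t/ ok → licit
psi — σ1 onset /ps/ (2C), coda /∅/ ok → licit
rji.ru — σ1 onset /rj/ (2C), coda /∅/ ok; σ2 onset /r/, coda /∅/ ok → licit
pfoz.jo — σ1 onset /pf/ (2C), coda /z/ ok; σ2 onset /j/, coda /∅/ ok → licit
pus.ru — σ1 onset /p/, coda /s/ ok; σ2 onset /r/, coda /∅/ ok → licit
ris — σ1 onset /r/, coda /s/ ok → licit
Licit: fat, psi, rji.ru, pfoz.jo, pus.ru, ris → 6.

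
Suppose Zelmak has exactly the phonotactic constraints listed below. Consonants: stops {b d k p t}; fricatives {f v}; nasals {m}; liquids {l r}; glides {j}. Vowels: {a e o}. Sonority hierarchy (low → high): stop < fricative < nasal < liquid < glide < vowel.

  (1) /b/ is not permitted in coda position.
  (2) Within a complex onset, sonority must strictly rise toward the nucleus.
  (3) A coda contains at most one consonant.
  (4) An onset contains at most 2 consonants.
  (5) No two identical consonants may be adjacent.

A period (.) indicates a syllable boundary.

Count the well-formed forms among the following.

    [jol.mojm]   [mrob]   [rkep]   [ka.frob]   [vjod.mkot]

0

[jol.mojm] — violates constraint 3: syllable 2 coda /jm/ has 2 consonants (> 1) → ill-formed
[mrob] — violates constraint 1: syllable 1 coda contains /b/ → ill-formed
[rkep] — violates constraint 2: syllable 1 onset /rk/: /r/ (liquid, 4) → /k/ (stop, 1) does not rise → ill-formed
[ka.frob] — violates constraint 1: syllable 2 coda contains /b/ → ill-formed
[vjod.mkot] — violates constraint 2: syllable 2 onset /mk/: /m/ (nasal, 3) → /k/ (stop, 1) does not rise → ill-formed
No form is well-formed → 0.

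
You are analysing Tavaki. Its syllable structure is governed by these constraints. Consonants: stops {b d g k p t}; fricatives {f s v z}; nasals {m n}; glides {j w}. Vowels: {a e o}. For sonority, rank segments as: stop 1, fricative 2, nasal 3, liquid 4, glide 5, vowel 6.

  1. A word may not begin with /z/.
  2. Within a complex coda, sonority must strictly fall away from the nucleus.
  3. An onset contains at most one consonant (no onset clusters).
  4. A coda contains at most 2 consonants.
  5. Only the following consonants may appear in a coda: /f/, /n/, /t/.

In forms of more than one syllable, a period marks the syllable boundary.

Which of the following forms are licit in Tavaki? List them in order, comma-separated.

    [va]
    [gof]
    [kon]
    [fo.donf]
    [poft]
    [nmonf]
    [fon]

[va] — σ1 onset /v/, coda /∅/ ok → licit
[gof] — σ1 onset /g/, coda /f/ ok → licit
[kon] — σ1 onset /k/, coda /n/ ok → licit
[fo.donf] — σ1 onset /f/, coda /∅/ ok; σ2 onset /d/, coda /nf/ (3→2 falls) ok → licit
[poft] — σ1 onset /p/, coda /ft/ (2→1 falls) ok → licit
[nmonf] — violates constraint 3: syllable 1 onset /nm/ has 2 consonants (> 1) → illicit
[fon] — σ1 onset /f/, coda /n/ ok → licit

[va], [gof], [kon], [fo.donf], [poft], [fon]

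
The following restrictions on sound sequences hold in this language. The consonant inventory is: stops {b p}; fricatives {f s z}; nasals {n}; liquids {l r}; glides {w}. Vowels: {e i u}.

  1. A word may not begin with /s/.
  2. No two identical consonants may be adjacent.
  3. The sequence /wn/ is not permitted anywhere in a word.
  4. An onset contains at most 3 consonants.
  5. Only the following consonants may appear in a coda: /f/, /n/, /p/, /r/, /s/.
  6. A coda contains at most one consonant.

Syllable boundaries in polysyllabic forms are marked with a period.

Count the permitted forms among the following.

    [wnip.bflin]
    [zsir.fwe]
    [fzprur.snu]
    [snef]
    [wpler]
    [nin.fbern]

2

[wnip.bflin] — violates constraint 3: contains banned sequence /wn/ → not permitted
[zsir.fwe] — σ1 onset /zs/ (2C), coda /r/ ok; σ2 onset /fw/ (2C), coda /∅/ ok → permitted
[fzprur.snu] — violates constraint 4: syllable 1 onset /fzpr/ has 4 consonants (> 3) → not permitted
[snef] — violates constraint 1: word begins with /s/ → not permitted
[wpler] — σ1 onset /wpl/ (3C), coda /r/ ok → permitted
[nin.fbern] — violates constraint 6: syllable 2 coda /rn/ has 2 consonants (> 1) → not permitted
Permitted: [zsir.fwe], [wpler] → 2.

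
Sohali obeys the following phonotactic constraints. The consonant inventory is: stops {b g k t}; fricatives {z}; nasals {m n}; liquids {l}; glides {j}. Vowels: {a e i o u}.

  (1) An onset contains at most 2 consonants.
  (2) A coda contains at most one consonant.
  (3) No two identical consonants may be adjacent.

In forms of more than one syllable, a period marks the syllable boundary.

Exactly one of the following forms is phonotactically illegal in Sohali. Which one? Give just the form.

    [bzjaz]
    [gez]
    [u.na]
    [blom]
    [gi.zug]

[bzjaz]

[bzjaz] — violates constraint 1: syllable 1 onset /bzj/ has 3 consonants (> 2) → phonotactically illegal
[gez] — σ1 onset /g/, coda /z/ ok → phonotactically legal
[u.na] — σ1 onset /∅/, coda /∅/ ok; σ2 onset /n/, coda /∅/ ok → phonotactically legal
[blom] — σ1 onset /bl/ (2C), coda /m/ ok → phonotactically legal
[gi.zug] — σ1 onset /g/, coda /∅/ ok; σ2 onset /z/, coda /g/ ok → phonotactically legal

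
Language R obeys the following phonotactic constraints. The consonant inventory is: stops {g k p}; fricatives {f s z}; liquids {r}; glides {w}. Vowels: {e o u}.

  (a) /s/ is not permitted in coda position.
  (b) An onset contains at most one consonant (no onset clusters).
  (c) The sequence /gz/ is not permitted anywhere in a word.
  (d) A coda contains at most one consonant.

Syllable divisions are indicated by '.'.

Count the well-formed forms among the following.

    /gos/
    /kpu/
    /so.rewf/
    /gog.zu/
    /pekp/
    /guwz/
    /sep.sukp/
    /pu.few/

/gos/ — violates constraint (a): syllable 1 coda contains /s/ → ill-formed
/kpu/ — violates constraint (b): syllable 1 onset /kp/ has 2 consonants (> 1) → ill-formed
/so.rewf/ — violates constraint (d): syllable 2 coda /wf/ has 2 consonants (> 1) → ill-formed
/gog.zu/ — violates constraint (c): contains banned sequence /gz/ → ill-formed
/pekp/ — violates constraint (d): syllable 1 coda /kp/ has 2 consonants (> 1) → ill-formed
/guwz/ — violates constraint (d): syllable 1 coda /wz/ has 2 consonants (> 1) → ill-formed
/sep.sukp/ — violates constraint (d): syllable 2 coda /kp/ has 2 consonants (> 1) → ill-formed
/pu.few/ — σ1 onset /p/, coda /∅/ ok; σ2 onset /f/, coda /w/ ok → well-formed
Well-formed: /pu.few/ → 1.

1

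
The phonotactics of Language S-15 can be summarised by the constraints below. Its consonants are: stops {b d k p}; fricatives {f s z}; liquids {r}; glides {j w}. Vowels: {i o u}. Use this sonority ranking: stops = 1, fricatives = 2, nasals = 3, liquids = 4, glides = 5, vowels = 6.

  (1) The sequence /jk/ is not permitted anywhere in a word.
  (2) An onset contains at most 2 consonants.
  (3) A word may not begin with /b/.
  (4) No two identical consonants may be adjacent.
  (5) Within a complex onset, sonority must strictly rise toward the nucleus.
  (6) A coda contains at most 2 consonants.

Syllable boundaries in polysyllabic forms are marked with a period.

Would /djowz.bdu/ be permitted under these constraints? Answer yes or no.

no

/djowz.bdu/ — violates constraint 5: syllable 2 onset /bd/: /b/ (stop, 1) → /d/ (stop, 1) does not rise → not permitted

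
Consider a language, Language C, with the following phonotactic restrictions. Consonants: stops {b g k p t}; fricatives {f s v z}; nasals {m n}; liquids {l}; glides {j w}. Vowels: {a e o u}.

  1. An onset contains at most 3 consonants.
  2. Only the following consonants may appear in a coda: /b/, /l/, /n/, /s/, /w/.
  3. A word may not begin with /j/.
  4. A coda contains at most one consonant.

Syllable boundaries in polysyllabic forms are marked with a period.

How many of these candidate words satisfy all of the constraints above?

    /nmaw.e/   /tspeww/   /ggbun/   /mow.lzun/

/nmaw.e/ — σ1 onset /nm/ (2C), coda /w/ ok; σ2 onset /∅/, coda /∅/ ok → phonotactically legal
/tspeww/ — violates constraint 4: syllable 1 coda /ww/ has 2 consonants (> 1) → phonotactically illegal
/ggbun/ — σ1 onset /ggb/ (3C), coda /n/ ok → phonotactically legal
/mow.lzun/ — σ1 onset /m/, coda /w/ ok; σ2 onset /lz/ (2C), coda /n/ ok → phonotactically legal
Phonotactically legal: /nmaw.e/, /ggbun/, /mow.lzun/ → 3.

3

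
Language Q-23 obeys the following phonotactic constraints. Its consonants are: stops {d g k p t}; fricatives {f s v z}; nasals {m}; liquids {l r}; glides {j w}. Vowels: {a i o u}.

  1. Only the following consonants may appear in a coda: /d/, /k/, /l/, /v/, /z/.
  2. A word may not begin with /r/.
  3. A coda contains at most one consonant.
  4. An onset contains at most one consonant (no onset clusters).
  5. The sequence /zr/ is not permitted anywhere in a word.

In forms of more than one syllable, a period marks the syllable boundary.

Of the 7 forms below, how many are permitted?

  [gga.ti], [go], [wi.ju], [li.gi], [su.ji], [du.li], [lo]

[gga.ti] — violates constraint 4: syllable 1 onset /gg/ has 2 consonants (> 1) → not permitted
[go] — σ1 onset /g/, coda /∅/ ok → permitted
[wi.ju] — σ1 onset /w/, coda /∅/ ok; σ2 onset /j/, coda /∅/ ok → permitted
[li.gi] — σ1 onset /l/, coda /∅/ ok; σ2 onset /g/, coda /∅/ ok → permitted
[su.ji] — σ1 onset /s/, coda /∅/ ok; σ2 onset /j/, coda /∅/ ok → permitted
[du.li] — σ1 onset /d/, coda /∅/ ok; σ2 onset /l/, coda /∅/ ok → permitted
[lo] — σ1 onset /l/, coda /∅/ ok → permitted
Permitted: [go], [wi.ju], [li.gi], [su.ji], [du.li], [lo] → 6.

6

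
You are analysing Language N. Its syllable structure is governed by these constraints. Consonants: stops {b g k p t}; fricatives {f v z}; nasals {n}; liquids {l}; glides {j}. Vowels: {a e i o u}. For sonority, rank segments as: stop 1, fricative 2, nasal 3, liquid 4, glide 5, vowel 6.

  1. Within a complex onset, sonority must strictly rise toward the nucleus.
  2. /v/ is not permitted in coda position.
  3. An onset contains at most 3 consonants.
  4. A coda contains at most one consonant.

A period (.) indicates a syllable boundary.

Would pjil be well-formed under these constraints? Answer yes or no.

yes

pjil — σ1 onset /pj/ (1→5 rises), coda /l/ ok → well-formed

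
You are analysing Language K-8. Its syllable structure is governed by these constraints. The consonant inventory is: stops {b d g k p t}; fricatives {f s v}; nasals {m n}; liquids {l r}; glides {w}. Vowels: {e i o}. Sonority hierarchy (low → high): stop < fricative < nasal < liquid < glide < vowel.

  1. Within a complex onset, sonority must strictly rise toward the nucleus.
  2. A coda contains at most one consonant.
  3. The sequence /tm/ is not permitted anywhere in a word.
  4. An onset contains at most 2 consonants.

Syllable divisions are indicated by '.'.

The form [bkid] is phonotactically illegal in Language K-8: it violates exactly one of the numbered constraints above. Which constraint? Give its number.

1

[bkid]: syllable 1 onset /bk/: /b/ (stop, 1) → /k/ (stop, 1) does not rise.
This is a violation of constraint 1: "Within a complex onset, sonority must strictly rise toward the nucleus."
The remaining constraints (2, 3, 4) are satisfied.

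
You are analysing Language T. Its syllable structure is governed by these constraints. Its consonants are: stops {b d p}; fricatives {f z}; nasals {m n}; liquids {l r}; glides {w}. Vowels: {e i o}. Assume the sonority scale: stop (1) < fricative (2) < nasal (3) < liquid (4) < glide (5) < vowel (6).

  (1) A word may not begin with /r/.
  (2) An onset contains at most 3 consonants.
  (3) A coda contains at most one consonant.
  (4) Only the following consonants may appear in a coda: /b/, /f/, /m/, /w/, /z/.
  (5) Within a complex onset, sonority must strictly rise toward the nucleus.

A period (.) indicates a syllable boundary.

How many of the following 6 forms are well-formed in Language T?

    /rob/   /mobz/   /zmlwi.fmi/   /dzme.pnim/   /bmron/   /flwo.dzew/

/rob/ — violates constraint 1: word begins with /r/ → ill-formed
/mobz/ — violates constraint 3: syllable 1 coda /bz/ has 2 consonants (> 1) → ill-formed
/zmlwi.fmi/ — violates constraint 2: syllable 1 onset /zmlw/ has 4 consonants (> 3) → ill-formed
/dzme.pnim/ — σ1 onset /dzm/ (1→2→3 rises), coda /∅/ ok; σ2 onset /pn/ (1→3 rises), coda /m/ ok → well-formed
/bmron/ — violates constraint 4: syllable 1 coda contains /n/, which is not a licensed coda consonant → ill-formed
/flwo.dzew/ — σ1 onset /flw/ (2→4→5 rises), coda /∅/ ok; σ2 onset /dz/ (1→2 rises), coda /w/ ok → well-formed
Well-formed: /dzme.pnim/, /flwo.dzew/ → 2.

2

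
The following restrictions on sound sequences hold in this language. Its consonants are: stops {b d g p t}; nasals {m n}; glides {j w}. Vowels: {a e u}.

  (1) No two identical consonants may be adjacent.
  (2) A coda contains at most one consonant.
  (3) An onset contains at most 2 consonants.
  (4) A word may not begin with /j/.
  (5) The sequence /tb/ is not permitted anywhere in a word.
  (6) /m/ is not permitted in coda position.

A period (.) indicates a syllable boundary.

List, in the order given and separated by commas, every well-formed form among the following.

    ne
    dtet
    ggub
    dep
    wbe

ne, dtet, dep, wbe

ne — σ1 onset /n/, coda /∅/ ok → well-formed
dtet — σ1 onset /dt/ (2C), coda /t/ ok → well-formed
ggub — violates constraint 1: adjacent identical consonants /gg/ → ill-formed
dep — σ1 onset /d/, coda /p/ ok → well-formed
wbe — σ1 onset /wb/ (2C), coda /∅/ ok → well-formed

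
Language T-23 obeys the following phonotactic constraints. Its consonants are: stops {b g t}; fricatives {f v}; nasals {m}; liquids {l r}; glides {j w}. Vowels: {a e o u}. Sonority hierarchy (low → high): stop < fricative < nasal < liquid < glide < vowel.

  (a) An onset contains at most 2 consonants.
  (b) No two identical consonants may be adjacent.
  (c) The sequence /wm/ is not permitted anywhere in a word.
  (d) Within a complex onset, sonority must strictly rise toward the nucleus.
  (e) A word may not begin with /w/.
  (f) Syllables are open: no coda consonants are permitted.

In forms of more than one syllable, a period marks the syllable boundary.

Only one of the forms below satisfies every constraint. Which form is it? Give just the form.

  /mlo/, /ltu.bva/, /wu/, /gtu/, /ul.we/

/mlo/ — σ1 onset /ml/ (3→4 rises), coda /∅/ ok → well-formed
/ltu.bva/ — violates constraint (d): syllable 1 onset /lt/: /l/ (liquid, 4) → /t/ (stop, 1) does not rise → ill-formed
/wu/ — violates constraint (e): word begins with /w/ → ill-formed
/gtu/ — violates constraint (d): syllable 1 onset /gt/: /g/ (stop, 1) → /t/ (stop, 1) does not rise → ill-formed
/ul.we/ — violates constraint (f): syllable 1 coda /l/ has 1 consonant (> 0) → ill-formed

/mlo/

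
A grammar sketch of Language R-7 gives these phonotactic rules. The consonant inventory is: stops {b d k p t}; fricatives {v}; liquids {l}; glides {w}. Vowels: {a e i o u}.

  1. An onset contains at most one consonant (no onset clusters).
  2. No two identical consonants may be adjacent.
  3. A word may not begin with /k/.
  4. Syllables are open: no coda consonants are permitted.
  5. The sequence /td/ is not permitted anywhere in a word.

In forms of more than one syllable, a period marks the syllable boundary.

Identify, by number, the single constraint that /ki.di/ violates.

3

/ki.di/: word begins with /k/.
This is a violation of constraint 3: "A word may not begin with /k/."
The remaining constraints (1, 2, 4, 5) are satisfied.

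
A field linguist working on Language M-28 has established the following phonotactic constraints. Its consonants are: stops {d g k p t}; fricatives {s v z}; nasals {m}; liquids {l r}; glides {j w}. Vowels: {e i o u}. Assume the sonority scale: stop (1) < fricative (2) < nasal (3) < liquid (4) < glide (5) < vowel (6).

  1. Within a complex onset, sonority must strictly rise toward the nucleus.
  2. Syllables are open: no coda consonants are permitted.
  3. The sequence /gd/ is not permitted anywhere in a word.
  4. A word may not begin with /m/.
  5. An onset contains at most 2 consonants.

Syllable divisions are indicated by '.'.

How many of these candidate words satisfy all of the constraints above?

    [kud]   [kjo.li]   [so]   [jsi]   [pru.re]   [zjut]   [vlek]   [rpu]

3

[kud] — violates constraint 2: syllable 1 coda /d/ has 1 consonant (> 0) → illicit
[kjo.li] — σ1 onset /kj/ (1→5 rises), coda /∅/ ok; σ2 onset /l/, coda /∅/ ok → licit
[so] — σ1 onset /s/, coda /∅/ ok → licit
[jsi] — violates constraint 1: syllable 1 onset /js/: /j/ (glide, 5) → /s/ (fricative, 2) does not rise → illicit
[pru.re] — σ1 onset /pr/ (1→4 rises), coda /∅/ ok; σ2 onset /r/, coda /∅/ ok → licit
[zjut] — violates constraint 2: syllable 1 coda /t/ has 1 consonant (> 0) → illicit
[vlek] — violates constraint 2: syllable 1 coda /k/ has 1 consonant (> 0) → illicit
[rpu] — violates constraint 1: syllable 1 onset /rp/: /r/ (liquid, 4) → /p/ (stop, 1) does not rise → illicit
Licit: [kjo.li], [so], [pru.re] → 3.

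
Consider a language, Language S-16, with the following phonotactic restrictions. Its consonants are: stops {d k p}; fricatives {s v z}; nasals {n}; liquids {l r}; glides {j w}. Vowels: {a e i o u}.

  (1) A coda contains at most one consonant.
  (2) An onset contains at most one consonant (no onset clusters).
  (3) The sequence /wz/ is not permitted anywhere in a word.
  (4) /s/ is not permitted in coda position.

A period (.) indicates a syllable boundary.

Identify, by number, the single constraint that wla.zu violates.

2

wla.zu: syllable 1 onset /wl/ has 2 consonants (> 1).
This is a violation of constraint 2: "An onset contains at most one consonant (no onset clusters)."
The remaining constraints (1, 3, 4) are satisfied.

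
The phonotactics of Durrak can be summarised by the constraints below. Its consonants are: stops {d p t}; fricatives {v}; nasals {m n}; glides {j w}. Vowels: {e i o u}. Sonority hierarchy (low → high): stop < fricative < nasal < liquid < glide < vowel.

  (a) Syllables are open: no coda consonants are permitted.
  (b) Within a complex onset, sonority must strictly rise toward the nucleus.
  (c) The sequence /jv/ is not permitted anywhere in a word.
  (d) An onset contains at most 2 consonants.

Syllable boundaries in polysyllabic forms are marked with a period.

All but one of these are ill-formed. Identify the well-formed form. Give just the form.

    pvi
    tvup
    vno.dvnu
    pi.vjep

pvi

pvi — σ1 onset /pv/ (1→2 rises), coda /∅/ ok → well-formed
tvup — violates constraint (a): syllable 1 coda /p/ has 1 consonant (> 0) → ill-formed
vno.dvnu — violates constraint (d): syllable 2 onset /dvn/ has 3 consonants (> 2) → ill-formed
pi.vjep — violates constraint (a): syllable 2 coda /p/ has 1 consonant (> 0) → ill-formed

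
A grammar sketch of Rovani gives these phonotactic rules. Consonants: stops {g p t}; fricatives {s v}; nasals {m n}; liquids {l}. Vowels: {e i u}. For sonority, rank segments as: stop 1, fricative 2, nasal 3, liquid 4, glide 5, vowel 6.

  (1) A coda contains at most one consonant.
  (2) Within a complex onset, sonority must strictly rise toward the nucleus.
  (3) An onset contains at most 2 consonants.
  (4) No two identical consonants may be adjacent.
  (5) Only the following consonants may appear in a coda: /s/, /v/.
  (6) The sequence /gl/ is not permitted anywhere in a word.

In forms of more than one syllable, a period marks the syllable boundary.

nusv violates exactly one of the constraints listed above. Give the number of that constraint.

nusv: syllable 1 coda /sv/ has 2 consonants (> 1).
This is a violation of constraint 1: "A coda contains at most one consonant."
The remaining constraints (2, 3, 4, 5, 6) are satisfied.

1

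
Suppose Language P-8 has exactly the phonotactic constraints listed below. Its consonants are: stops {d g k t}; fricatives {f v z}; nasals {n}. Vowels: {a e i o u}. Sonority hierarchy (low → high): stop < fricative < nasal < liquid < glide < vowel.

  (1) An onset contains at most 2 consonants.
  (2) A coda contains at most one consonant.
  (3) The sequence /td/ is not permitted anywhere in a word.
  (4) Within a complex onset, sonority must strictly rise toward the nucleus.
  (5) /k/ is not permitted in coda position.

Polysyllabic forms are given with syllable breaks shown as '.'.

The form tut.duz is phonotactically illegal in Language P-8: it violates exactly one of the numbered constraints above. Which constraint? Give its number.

3

tut.duz: contains banned sequence /td/.
This is a violation of constraint 3: "The sequence /td/ is not permitted anywhere in a word."
The remaining constraints (1, 2, 4, 5) are satisfied.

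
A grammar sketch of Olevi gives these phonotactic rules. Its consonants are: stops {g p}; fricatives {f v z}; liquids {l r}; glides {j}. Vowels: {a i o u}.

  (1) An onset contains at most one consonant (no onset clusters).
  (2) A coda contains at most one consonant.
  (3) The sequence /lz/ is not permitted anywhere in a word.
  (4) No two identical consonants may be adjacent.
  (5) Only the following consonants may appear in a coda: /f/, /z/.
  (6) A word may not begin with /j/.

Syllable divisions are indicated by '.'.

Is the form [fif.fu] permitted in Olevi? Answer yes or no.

[fif.fu] — violates constraint 4: adjacent identical consonants /ff/ → not permitted

no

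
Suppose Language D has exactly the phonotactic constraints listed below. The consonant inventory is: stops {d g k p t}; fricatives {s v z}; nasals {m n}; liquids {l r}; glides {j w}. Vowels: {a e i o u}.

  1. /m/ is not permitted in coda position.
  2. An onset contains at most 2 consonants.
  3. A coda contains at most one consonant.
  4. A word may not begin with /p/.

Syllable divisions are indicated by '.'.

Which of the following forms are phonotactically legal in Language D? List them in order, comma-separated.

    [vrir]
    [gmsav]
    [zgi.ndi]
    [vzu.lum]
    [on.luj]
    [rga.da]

[vrir] — σ1 onset /vr/ (2C), coda /r/ ok → phonotactically legal
[gmsav] — violates constraint 2: syllable 1 onset /gms/ has 3 consonants (> 2) → phonotactically illegal
[zgi.ndi] — σ1 onset /zg/ (2C), coda /∅/ ok; σ2 onset /nd/ (2C), coda /∅/ ok → phonotactically legal
[vzu.lum] — violates constraint 1: syllable 2 coda contains /m/ → phonotactically illegal
[on.luj] — σ1 onset /∅/, coda /n/ ok; σ2 onset /l/, coda /j/ ok → phonotactically legal
[rga.da] — σ1 onset /rg/ (2C), coda /∅/ ok; σ2 onset /d/, coda /∅/ ok → phonotactically legal

[vrir], [zgi.ndi], [on.luj], [rga.da]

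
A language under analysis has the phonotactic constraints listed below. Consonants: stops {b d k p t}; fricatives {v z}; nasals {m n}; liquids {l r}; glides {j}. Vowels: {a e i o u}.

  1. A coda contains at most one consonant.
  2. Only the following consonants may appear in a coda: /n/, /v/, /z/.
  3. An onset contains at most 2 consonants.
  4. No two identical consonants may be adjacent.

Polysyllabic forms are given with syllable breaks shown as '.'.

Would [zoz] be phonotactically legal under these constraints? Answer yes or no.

[zoz] — σ1 onset /z/, coda /z/ ok → phonotactically legal

yes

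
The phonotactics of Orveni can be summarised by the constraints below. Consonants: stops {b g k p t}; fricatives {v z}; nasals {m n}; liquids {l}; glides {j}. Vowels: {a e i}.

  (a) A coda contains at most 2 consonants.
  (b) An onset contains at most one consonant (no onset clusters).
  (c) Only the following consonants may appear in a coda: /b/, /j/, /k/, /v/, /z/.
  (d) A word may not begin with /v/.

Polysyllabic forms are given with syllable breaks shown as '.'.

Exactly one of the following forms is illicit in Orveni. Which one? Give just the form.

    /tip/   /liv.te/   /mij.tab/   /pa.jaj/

/tip/

/tip/ — violates constraint (c): syllable 1 coda contains /p/, which is not a licensed coda consonant → illicit
/liv.te/ — σ1 onset /l/, coda /v/ ok; σ2 onset /t/, coda /∅/ ok → licit
/mij.tab/ — σ1 onset /m/, coda /j/ ok; σ2 onset /t/, coda /b/ ok → licit
/pa.jaj/ — σ1 onset /p/, coda /∅/ ok; σ2 onset /j/, coda /j/ ok → licit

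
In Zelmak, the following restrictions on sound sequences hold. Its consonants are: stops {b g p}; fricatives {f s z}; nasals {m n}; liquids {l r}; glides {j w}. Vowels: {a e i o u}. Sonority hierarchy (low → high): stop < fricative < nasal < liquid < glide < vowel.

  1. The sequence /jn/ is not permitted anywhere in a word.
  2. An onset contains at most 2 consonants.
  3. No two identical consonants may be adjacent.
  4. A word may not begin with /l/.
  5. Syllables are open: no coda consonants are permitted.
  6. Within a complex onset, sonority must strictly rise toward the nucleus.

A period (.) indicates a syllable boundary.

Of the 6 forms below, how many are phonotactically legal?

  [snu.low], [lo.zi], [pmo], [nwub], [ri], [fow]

2

[snu.low] — violates constraint 5: syllable 2 coda /w/ has 1 consonant (> 0) → phonotactically illegal
[lo.zi] — violates constraint 4: word begins with /l/ → phonotactically illegal
[pmo] — σ1 onset /pm/ (1→3 rises), coda /∅/ ok → phonotactically legal
[nwub] — violates constraint 5: syllable 1 coda /b/ has 1 consonant (> 0) → phonotactically illegal
[ri] — σ1 onset /r/, coda /∅/ ok → phonotactically legal
[fow] — violates constraint 5: syllable 1 coda /w/ has 1 consonant (> 0) → phonotactically illegal
Phonotactically legal: [pmo], [ri] → 2.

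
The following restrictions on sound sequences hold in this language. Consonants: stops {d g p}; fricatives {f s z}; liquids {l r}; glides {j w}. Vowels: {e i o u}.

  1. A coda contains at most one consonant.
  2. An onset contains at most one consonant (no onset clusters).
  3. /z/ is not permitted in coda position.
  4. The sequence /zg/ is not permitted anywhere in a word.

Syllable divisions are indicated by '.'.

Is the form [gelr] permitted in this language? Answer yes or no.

[gelr] — violates constraint 1: syllable 1 coda /lr/ has 2 consonants (> 1) → not permitted

no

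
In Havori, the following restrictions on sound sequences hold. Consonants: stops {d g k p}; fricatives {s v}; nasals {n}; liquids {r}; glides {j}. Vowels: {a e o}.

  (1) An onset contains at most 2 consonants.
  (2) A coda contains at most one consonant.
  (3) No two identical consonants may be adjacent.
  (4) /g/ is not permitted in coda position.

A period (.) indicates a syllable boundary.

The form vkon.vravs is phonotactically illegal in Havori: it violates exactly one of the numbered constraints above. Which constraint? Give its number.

2

vkon.vravs: syllable 2 coda /vs/ has 2 consonants (> 1).
This is a violation of constraint 2: "A coda contains at most one consonant."
The remaining constraints (1, 3, 4) are satisfied.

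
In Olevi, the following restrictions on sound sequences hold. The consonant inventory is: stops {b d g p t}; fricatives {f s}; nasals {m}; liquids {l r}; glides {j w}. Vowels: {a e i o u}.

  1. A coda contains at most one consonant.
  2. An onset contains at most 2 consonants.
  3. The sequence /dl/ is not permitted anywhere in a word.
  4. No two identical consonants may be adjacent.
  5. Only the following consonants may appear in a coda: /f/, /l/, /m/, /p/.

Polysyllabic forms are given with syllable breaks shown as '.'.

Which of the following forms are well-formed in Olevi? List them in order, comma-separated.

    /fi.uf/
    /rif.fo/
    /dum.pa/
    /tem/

/fi.uf/ — σ1 onset /f/, coda /∅/ ok; σ2 onset /∅/, coda /f/ ok → well-formed
/rif.fo/ — violates constraint 4: adjacent identical consonants /ff/ → ill-formed
/dum.pa/ — σ1 onset /d/, coda /m/ ok; σ2 onset /p/, coda /∅/ ok → well-formed
/tem/ — σ1 onset /t/, coda /m/ ok → well-formed

/fi.uf/, /dum.pa/, /tem/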